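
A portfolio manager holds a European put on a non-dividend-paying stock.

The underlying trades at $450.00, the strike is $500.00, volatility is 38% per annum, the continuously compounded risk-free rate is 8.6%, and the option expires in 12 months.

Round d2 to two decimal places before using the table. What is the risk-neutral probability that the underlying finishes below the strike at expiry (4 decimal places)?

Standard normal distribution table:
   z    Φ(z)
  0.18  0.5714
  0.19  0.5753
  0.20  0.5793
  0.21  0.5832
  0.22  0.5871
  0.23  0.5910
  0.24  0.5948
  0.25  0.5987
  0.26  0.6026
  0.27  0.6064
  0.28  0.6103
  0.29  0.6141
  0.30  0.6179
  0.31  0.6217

0.5948

σ√T = 0.38·√1 = 0.3800
ln(S/K) + (r + σ²/2)T = ln(450/500) + (0.086 + 0.38²/2)·1 = -0.1054 + 0.1582 = 0.0528
d₁ = 0.0528 / 0.3800 = 0.1391 ≈ 0.14
d₂ = d₁ − σ√T = 0.1391 − 0.3800 = -0.2409 ≈ -0.24
Pr(exercise) under Q = N(−d₂) = N(0.24) = 0.5948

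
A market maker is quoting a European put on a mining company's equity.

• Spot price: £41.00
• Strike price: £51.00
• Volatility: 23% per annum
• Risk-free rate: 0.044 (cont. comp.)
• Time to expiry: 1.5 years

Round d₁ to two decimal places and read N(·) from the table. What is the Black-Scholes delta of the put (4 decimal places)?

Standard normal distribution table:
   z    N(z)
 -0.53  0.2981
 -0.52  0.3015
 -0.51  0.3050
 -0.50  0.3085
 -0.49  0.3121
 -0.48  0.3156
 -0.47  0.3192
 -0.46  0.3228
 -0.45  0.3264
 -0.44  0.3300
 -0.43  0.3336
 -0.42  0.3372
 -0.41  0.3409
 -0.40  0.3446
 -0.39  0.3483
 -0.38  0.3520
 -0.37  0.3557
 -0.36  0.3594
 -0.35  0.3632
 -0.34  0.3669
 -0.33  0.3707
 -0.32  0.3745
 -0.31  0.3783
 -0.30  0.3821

-0.6554

σ√T = 0.23·√1.5 = 0.2817
ln(S/K) + (r + σ²/2)T = ln(41/51) + (0.044 + 0.23²/2)·1.5 = -0.2183 + 0.1057 = -0.1126
d₁ = -0.1126 / 0.2817 = -0.3997 ≈ -0.40
N(d₁) = N(-0.40) = 0.3446
Δ_put = N(d₁) − 1 = 0.3446 − 1 = -0.6554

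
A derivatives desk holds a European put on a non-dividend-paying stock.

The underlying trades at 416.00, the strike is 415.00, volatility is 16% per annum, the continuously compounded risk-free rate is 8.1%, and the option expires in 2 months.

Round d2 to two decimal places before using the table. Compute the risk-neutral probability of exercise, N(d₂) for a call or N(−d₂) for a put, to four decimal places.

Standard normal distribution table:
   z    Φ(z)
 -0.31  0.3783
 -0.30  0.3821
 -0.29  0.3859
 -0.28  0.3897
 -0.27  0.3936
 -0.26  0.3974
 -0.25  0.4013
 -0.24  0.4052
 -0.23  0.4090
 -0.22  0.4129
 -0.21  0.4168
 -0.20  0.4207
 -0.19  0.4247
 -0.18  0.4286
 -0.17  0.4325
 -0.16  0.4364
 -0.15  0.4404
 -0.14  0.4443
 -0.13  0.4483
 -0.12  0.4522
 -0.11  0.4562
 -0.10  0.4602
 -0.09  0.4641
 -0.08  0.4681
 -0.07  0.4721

σ√T = 0.16·√0.1667 = 0.0653
ln(S/K) + (r + σ²/2)T = ln(416/415) + (0.081 + 0.16²/2)·0.1667 = 0.0024 + 0.0156 = 0.0180
d₁ = 0.0180 / 0.0653 = 0.2762 ⇒ 0.28
d₂ = d₁ − σ√T = 0.2762 − 0.0653 = 0.2109 ⇒ 0.21
Pr(exercise) under Q = N(−d₂) = N(-0.21) = 0.4168

0.4168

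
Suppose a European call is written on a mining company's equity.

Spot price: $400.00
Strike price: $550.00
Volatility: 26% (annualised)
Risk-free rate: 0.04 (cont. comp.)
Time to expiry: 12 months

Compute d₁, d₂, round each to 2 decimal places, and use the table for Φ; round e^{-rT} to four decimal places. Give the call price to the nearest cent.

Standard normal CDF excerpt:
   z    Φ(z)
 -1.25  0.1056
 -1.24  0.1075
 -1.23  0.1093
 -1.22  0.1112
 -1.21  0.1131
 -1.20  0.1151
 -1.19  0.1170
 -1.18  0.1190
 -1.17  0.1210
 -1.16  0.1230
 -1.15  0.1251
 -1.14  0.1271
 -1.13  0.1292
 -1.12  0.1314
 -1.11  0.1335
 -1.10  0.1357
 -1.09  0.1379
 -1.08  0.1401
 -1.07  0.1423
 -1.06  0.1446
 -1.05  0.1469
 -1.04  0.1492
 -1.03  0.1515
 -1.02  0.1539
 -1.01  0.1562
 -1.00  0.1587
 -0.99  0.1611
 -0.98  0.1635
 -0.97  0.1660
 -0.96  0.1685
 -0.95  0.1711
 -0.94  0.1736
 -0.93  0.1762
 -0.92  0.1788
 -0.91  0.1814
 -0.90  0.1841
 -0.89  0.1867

$8.62

T = 1;  σ√T = 0.2600
ln(S/K) + (r + σ²/2)T = ln(400/550) + (0.04 + 0.26²/2)·1 = -0.3185 + 0.0738 = -0.2447
d₁ = -0.2447 / 0.2600 = -0.9410 → -0.94
d₂ = d₁ − σ√T = -0.9410 − 0.2600 = -1.2010 → -1.20
e^(−rT) = e^(−0.04·1) = 0.9608
N(d₁) = N(-0.94) = 0.1736;  N(d₂) = N(-1.20) = 0.1151
C = 400·0.1736 − 550·0.9608·0.1151 = 69.4400 − 60.8234 = 8.6166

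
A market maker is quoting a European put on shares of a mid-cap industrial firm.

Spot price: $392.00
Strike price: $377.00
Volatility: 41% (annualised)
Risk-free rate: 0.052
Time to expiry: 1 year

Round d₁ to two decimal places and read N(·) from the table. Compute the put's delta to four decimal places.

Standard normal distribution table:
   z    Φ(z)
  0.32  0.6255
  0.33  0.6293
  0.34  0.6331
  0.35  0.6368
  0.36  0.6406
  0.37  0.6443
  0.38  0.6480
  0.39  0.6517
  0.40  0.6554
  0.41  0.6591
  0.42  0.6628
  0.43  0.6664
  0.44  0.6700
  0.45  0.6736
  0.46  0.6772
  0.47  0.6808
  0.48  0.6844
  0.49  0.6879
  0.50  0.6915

-0.3336

σ√T = 0.41 × 1.0000 = 0.4100
d₁ = [ln(392/377) + (0.052 + ½·0.41²)·1] / (σ√T) = (0.0390 + 0.1360) / 0.4100 = 0.4270 which rounds to 0.43
N(d₁) = N(0.43) = 0.6664
Δ_put = N(d₁) − 1 = 0.6664 − 1 = -0.3336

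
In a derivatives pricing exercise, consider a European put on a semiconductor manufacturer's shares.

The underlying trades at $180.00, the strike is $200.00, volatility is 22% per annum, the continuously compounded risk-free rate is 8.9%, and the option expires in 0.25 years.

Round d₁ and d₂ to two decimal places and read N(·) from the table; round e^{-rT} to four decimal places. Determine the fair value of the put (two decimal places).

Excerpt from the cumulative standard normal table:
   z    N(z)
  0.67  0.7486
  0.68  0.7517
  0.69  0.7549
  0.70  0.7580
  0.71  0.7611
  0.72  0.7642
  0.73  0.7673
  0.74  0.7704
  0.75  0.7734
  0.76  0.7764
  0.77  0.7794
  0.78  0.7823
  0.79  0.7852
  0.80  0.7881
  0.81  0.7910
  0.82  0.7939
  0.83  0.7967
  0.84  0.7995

$18.28

T = 0.25;  σ√T = 0.1100
d₁ = [ln(180/200) + (0.089 + 0.22²/2)·0.25] / 0.1100 = [-0.1054 + 0.0283] / 0.1100 = -0.7006 → -0.70
d₂ = d₁ − σ√T = -0.7006 − 0.1100 = -0.8106 → -0.81
exp(−rT) = exp(−0.089·0.25) = 0.9780
P = 200·0.9780·N(0.81) − 180·N(0.70) = 200·0.9780·0.7910 − 180·0.7580 = 154.7196 − 136.4400 = 18.2796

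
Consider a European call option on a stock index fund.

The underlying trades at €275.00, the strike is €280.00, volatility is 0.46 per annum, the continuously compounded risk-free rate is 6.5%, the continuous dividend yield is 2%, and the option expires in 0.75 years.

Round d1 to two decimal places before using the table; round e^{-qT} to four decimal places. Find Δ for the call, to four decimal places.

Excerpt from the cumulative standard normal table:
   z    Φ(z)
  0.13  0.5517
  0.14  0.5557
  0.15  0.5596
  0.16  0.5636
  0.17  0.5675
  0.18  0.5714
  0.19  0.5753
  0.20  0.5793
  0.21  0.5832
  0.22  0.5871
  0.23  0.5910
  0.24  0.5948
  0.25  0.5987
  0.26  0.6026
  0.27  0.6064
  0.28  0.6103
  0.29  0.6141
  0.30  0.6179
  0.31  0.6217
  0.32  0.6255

σ√T = 0.46·√0.75 = 0.3984
d₁ = [ln(275/280) + (0.065 − 0.02 + ½·0.46²)·0.75] / (σ√T) = (-0.0180 + 0.1131) / 0.3984 = 0.2387 which rounds to 0.24
N(d₁) = N(0.24) = 0.5948
Δ_call = exp(−qT)·N(d₁) = 0.9851·0.5948 = 0.5859

0.5859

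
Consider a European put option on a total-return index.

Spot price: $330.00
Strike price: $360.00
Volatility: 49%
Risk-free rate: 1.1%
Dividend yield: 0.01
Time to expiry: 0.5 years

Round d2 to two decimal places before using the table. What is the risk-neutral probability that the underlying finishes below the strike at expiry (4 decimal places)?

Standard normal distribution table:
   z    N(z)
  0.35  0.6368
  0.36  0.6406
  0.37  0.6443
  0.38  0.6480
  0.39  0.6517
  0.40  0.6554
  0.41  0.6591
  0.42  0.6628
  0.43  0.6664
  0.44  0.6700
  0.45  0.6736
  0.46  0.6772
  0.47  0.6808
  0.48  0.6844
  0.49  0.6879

0.6628

σ√T = 0.49 × 0.7071 = 0.3465
d₁ = [ln(330/360) + (0.011 − 0.01 + 0.49²/2)·0.5] / 0.3465 = [-0.0870 + 0.0605] / 0.3465 = -0.0764 → -0.08
d₂ = d₁ − σ√T = -0.0764 − 0.3465 = -0.4229 → -0.42
Pr(exercise) under Q = N(−d₂) = N(0.42) = 0.6628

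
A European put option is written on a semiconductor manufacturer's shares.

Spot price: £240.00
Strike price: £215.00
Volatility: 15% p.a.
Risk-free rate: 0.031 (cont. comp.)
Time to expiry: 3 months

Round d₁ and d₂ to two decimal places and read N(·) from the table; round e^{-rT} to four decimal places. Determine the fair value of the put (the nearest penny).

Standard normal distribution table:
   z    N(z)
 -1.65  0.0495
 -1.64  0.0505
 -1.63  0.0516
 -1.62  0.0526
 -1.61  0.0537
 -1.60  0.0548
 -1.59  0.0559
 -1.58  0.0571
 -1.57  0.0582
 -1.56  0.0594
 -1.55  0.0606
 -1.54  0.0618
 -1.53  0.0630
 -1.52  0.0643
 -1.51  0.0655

£0.55

σ√T = 0.15 × 0.5000 = 0.0750
d₁ = [ln(240/215) + (0.031 + ½·0.15²)·0.25] / (σ√T) = (0.1100 + 0.0106) / 0.0750 = 1.6075 which rounds to 1.61
d₂ = 1.6075 − 0.0750 = 1.5325 which rounds to 1.53
e^(−rT) = e^(−0.031·0.25) = 0.9923
P = 215·0.9923·N(-1.53) − 240·N(-1.61) = 215·0.9923·0.0630 − 240·0.0537 = 13.4407 − 12.8880 = 0.5527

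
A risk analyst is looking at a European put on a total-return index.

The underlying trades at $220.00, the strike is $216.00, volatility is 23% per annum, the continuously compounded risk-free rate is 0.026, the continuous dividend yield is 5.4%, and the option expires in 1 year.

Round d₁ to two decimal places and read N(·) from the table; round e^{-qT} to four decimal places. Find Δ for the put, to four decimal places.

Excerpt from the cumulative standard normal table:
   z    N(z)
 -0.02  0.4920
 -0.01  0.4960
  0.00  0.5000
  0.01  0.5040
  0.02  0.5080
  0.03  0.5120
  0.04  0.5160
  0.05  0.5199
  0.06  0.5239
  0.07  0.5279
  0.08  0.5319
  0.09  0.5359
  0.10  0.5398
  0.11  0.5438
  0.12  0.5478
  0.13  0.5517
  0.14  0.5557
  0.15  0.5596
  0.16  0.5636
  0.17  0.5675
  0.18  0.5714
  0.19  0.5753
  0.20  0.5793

-0.4473

σ√T = 0.23 × 1.0000 = 0.2300
d₁ = [ln(220/216) + (0.026 − 0.054 + ½·0.23²)·1] / (σ√T) = (0.0183 − 0.0015) / 0.2300 = 0.0730 ≈ 0.07
N(d₁) = N(0.07) = 0.5279
Δ_put = exp(−qT)·(N(d₁) − 1) = 0.9474·(0.5279 − 1) = -0.4473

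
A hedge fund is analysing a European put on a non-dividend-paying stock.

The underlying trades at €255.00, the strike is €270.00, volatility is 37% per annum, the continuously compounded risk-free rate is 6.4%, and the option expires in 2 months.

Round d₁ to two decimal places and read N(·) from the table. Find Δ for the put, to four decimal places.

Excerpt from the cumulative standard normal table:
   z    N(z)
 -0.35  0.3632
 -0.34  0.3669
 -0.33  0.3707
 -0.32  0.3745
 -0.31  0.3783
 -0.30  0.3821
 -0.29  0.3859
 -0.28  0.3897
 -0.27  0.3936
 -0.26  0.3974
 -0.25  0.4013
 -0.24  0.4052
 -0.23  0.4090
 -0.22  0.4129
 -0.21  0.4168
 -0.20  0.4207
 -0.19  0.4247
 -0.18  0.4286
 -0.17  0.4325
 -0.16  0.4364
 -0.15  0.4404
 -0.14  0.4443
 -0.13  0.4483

T = 0.1667;  σ√T = 0.1511
d₁ = [ln(255/270) + (0.064 + 0.37²/2)·0.1667] / 0.1511 = [-0.0572 + 0.0221] / 0.1511 = -0.2323 ≈ -0.23
N(d₁) = N(-0.23) = 0.4090
Δ_put = N(d₁) − 1 = 0.4090 − 1 = -0.5910

-0.5910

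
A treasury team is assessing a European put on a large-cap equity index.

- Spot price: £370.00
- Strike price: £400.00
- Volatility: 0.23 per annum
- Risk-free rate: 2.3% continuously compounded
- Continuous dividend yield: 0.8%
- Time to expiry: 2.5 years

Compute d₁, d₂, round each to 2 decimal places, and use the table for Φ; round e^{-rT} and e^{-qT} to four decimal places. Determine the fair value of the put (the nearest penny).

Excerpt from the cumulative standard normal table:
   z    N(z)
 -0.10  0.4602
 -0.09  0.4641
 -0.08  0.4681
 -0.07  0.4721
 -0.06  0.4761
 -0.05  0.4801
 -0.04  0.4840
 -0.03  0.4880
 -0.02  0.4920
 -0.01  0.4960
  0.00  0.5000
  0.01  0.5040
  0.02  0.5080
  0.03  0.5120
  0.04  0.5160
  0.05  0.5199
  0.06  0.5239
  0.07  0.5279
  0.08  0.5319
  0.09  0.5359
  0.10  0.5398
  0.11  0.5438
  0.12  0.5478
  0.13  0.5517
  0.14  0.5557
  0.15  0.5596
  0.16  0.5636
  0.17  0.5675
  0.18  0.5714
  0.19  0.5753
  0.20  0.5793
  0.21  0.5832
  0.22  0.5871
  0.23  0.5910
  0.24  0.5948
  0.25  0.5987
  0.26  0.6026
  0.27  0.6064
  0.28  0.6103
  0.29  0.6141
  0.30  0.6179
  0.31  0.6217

£60.69

σ√T = 0.23·√2.5 = 0.3637
d₁ = [ln(370/400) + (0.023 − 0.008 + 0.23²/2)·2.5] / 0.3637 = [-0.0780 + 0.1036] / 0.3637 = 0.0706 ⇒ 0.07
d₂ = d₁ − σ√T = 0.0706 − 0.3637 = -0.2931 ⇒ -0.29
exp(−qT) = exp(−0.008·2.5) = 0.9802;  exp(−rT) = exp(−0.023·2.5) = 0.9441
N(−d₂) = N(0.29) = 0.6141;  N(−d₁) = N(-0.07) = 0.4721
P = 400·0.9441·0.6141 − 370·0.9802·0.4721 = 231.9087 − 171.2184 = 60.6903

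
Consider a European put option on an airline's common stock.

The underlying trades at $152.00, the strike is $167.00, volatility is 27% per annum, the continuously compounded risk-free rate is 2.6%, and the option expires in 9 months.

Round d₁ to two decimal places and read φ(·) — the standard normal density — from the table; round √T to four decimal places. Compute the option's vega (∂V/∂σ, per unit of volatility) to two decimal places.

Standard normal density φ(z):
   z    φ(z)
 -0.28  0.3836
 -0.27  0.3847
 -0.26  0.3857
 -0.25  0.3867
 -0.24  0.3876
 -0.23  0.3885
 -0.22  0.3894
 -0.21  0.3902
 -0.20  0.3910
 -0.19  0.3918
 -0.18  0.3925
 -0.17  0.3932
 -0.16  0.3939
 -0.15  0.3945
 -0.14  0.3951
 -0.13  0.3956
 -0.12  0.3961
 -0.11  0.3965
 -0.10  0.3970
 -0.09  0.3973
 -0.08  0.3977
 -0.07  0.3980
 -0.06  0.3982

51.47

σ√T = 0.27 × 0.8660 = 0.2338
d₁ = [ln(152/167) + (0.026 + 0.27²/2)·0.75] / 0.2338 = [-0.0941 + 0.0468] / 0.2338 = -0.2022 which rounds to -0.20
√T = √0.75 = 0.8660
φ(d₁) = φ(-0.20) = 0.3910
vega = S·φ(d₁)·√T = 152·0.3910·0.8660 = 51.4681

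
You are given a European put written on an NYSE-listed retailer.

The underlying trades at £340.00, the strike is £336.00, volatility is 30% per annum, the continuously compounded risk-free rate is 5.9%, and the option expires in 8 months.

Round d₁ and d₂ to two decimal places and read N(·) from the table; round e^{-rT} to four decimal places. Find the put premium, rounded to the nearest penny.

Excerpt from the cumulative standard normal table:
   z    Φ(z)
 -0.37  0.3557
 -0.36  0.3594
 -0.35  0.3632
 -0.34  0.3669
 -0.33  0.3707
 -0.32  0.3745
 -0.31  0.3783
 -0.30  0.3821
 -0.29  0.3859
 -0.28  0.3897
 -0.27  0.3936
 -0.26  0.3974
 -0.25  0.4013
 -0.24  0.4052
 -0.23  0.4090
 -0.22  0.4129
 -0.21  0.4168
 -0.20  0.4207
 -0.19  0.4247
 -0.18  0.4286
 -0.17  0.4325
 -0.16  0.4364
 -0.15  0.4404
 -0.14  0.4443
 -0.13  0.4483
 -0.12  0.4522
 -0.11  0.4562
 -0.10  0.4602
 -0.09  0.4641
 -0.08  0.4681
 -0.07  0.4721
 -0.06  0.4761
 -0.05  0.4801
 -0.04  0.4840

σ√T = 0.3·√0.6667 = 0.2449
d₁ = [ln(340/336) + (0.059 + 0.3²/2)·0.6667] / 0.2449 = [0.0118 + 0.0693] / 0.2449 = 0.3314 → 0.33
d₂ = d₁ − σ√T = 0.3314 − 0.2449 = 0.0864 → 0.09
e^(−rT) = e^(−0.059·0.6667) = 0.9614
N(−d₂) = N(-0.09) = 0.4641;  N(−d₁) = N(-0.33) = 0.3707
P = 336·0.9614·0.4641 − 340·0.3707 = 149.9184 − 126.0380 = 23.8804

£23.88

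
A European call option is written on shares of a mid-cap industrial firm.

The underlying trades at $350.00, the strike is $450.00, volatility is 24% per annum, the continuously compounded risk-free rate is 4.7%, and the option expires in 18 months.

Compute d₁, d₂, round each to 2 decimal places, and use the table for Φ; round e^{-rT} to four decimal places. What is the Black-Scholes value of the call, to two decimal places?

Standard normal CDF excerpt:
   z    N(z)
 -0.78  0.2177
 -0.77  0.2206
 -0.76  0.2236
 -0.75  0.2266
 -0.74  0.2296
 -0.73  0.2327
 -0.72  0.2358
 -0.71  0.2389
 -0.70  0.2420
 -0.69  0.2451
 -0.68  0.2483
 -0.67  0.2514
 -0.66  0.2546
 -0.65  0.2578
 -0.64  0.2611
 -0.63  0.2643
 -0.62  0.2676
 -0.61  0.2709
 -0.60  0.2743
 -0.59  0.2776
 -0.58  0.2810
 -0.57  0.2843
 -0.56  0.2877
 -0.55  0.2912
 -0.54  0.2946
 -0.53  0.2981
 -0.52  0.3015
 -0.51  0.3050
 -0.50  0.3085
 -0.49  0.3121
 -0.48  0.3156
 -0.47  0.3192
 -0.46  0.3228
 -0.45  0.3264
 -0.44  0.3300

$17.95

T = 1.5;  σ√T = 0.2939
d₁ = [ln(350/450) + (0.047 + 0.24²/2)·1.5] / 0.2939 = [-0.2513 + 0.1137] / 0.2939 = -0.4682 which rounds to -0.47
d₂ = d₁ − σ√T = -0.4682 − 0.2939 = -0.7621 which rounds to -0.76
e^(−rT) = e^(−0.047·1.5) = 0.9319
C = 350·N(-0.47) − 450·0.9319·N(-0.76) = 350·0.3192 − 450·0.9319·0.2236 = 111.7200 − 93.7678 = 17.9522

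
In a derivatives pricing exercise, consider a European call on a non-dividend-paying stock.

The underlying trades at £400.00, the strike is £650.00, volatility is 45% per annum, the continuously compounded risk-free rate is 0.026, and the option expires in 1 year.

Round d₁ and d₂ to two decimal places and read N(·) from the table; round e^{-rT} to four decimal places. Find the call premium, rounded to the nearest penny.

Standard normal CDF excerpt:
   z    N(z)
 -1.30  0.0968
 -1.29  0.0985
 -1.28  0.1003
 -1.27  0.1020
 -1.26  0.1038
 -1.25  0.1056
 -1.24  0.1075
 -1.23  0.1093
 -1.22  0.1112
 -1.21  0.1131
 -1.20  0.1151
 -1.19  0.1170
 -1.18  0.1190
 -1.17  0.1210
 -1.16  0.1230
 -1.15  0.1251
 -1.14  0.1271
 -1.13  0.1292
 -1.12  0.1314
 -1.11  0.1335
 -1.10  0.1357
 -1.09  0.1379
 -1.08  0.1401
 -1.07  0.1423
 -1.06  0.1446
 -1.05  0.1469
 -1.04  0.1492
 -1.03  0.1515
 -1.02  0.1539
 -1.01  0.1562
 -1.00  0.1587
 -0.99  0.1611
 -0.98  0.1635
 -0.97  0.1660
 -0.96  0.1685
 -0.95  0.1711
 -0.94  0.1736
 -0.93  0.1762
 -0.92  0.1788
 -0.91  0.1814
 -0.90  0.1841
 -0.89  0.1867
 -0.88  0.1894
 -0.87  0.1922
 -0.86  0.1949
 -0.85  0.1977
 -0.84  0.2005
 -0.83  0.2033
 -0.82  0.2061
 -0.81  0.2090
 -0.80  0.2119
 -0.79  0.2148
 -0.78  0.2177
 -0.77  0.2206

£17.88

T = 1;  σ√T = 0.4500
d₁ = [ln(400/650) + (0.026 + ½·0.45²)·1] / (σ√T) = (-0.4855 + 0.1273) / 0.4500 = -0.7961 which rounds to -0.80
d₂ = -0.7961 − 0.4500 = -1.2461 which rounds to -1.25
e^(−rT) = e^(−0.026·1) = 0.9743
C = 400·N(-0.80) − 650·0.9743·N(-1.25) = 400·0.2119 − 650·0.9743·0.1056 = 84.7600 − 66.8760 = 17.8840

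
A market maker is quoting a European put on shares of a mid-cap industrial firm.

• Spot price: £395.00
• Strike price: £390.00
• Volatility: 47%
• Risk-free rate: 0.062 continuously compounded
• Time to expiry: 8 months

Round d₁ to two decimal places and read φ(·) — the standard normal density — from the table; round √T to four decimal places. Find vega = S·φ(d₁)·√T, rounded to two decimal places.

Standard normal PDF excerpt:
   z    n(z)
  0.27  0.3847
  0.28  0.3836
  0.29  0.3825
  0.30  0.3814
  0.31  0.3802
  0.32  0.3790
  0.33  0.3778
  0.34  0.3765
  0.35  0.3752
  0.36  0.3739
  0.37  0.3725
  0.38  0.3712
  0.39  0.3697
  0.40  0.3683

121.85

σ√T = 0.47 × 0.8165 = 0.3838
d₁ = [ln(395/390) + (0.062 + 0.47²/2)·0.6667] / 0.3838 = [0.0127 + 0.1150] / 0.3838 = 0.3328 ⇒ 0.33
√T = √0.6667 = 0.8165
φ(d₁) = φ(0.33) = 0.3778
vega = S·φ(d₁)·√T = 395·0.3778·0.8165 = 121.8471
(Call and put vega coincide under Black-Scholes.)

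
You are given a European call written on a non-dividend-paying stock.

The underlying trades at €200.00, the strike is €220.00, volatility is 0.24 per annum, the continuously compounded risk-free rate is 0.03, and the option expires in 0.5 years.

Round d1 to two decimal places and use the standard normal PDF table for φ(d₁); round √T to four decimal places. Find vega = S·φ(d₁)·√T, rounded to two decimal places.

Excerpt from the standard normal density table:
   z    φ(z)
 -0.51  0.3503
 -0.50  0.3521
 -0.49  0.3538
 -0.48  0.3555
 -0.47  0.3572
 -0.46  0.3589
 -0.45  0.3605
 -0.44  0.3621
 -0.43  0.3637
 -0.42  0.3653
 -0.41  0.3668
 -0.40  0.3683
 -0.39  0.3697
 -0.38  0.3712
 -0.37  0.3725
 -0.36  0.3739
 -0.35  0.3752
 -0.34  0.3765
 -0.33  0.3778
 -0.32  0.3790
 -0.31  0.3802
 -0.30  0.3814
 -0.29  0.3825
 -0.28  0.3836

T = 0.5;  σ√T = 0.1697
d₁ = [ln(200/220) + (0.03 + 0.24²/2)·0.5] / 0.1697 = [-0.0953 + 0.0294] / 0.1697 = -0.3884 ≈ -0.39
√T = √0.5 = 0.7071
φ(d₁) = φ(-0.39) = 0.3697
vega = S·φ(d₁)·√T = 200·0.3697·0.7071 = 52.2830

52.28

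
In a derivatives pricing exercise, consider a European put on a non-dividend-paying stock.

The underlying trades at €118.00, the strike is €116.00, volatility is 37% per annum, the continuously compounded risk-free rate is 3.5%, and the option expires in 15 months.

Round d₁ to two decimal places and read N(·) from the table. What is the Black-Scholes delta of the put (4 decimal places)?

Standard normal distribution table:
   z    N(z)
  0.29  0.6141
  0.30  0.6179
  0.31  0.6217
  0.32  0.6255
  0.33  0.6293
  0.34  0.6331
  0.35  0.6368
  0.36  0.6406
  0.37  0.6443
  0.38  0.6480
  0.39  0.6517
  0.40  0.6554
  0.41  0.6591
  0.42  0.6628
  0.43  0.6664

σ√T = 0.37·√1.25 = 0.4137
d₁ = [ln(118/116) + (0.035 + ½·0.37²)·1.25] / (σ√T) = (0.0171 + 0.1293) / 0.4137 = 0.3539 ≈ 0.35
N(d₁) = N(0.35) = 0.6368
Δ_put = N(d₁) − 1 = 0.6368 − 1 = -0.3632

-0.3632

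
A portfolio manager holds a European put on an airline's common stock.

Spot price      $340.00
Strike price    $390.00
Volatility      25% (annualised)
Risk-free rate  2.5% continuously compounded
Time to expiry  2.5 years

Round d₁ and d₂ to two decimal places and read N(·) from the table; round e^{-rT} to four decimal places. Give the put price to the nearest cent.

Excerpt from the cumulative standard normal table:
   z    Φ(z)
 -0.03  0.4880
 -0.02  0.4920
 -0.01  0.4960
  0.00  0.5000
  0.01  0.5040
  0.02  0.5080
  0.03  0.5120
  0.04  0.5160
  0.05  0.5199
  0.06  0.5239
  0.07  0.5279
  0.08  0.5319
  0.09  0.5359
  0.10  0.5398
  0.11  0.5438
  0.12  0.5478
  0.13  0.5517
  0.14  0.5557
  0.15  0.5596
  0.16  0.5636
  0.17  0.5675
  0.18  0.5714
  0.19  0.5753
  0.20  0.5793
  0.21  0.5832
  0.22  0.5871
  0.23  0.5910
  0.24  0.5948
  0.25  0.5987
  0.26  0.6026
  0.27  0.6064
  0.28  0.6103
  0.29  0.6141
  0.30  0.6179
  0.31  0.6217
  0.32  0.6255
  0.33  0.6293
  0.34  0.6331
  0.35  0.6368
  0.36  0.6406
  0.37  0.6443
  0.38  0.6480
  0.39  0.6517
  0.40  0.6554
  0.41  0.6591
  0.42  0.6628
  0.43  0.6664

T = 2.5;  σ√T = 0.3953
d₁ = [ln(340/390) + (0.025 + ½·0.25²)·2.5] / (σ√T) = (-0.1372 + 0.1406) / 0.3953 = 0.0087 → 0.01
d₂ = 0.0087 − 0.3953 = -0.3866 → -0.39
exp(−rT) = exp(−0.025·2.5) = 0.9394
N(−d₂) = N(0.39) = 0.6517;  N(−d₁) = N(-0.01) = 0.4960
P = 390·0.9394·0.6517 − 340·0.4960 = 238.7607 − 168.6400 = 70.1207

$70.12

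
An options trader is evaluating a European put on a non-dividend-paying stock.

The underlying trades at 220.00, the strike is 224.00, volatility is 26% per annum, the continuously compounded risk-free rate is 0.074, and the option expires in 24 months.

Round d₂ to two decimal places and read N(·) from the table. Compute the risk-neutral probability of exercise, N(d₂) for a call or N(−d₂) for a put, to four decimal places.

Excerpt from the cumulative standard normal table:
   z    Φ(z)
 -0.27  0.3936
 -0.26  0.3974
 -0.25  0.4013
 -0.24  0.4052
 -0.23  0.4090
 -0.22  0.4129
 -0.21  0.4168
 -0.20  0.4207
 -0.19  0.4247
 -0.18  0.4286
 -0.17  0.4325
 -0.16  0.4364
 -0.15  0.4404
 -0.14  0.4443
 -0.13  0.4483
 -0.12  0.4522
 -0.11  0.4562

0.4325

σ√T = 0.26 × 1.4142 = 0.3677
ln(S/K) + (r + σ²/2)T = ln(220/224) + (0.074 + 0.26²/2)·2 = -0.0180 + 0.2156 = 0.1976
d₁ = 0.1976 / 0.3677 = 0.5374 ≈ 0.54
d₂ = d₁ − σ√T = 0.5374 − 0.3677 = 0.1697 ≈ 0.17
Risk-neutral Pr[S_T < K] = N(−d₂) = N(-0.17) = 0.4325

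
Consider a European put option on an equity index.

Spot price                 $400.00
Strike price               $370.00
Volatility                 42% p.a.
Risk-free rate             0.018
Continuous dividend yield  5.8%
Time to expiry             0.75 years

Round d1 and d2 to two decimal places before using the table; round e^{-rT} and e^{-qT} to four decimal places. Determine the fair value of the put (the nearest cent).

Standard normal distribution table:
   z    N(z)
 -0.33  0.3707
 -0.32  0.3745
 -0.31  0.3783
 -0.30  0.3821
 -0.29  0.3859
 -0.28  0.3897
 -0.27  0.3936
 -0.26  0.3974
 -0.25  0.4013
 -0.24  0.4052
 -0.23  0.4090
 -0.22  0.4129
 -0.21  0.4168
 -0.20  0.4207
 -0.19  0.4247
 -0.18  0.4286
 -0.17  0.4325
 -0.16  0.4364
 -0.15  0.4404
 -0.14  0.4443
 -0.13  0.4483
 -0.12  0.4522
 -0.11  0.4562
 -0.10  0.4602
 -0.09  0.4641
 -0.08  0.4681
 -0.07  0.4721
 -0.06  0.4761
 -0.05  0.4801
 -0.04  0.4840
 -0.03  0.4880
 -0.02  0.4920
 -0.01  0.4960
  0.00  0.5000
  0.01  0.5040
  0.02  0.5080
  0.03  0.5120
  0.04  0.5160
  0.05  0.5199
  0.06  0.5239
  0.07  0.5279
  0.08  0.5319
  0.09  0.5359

$44.91

σ√T = 0.42 × 0.8660 = 0.3637
d₁ = [ln(400/370) + (0.018 − 0.058 + 0.42²/2)·0.75] / 0.3637 = [0.0780 + 0.0361] / 0.3637 = 0.3137 ⇒ 0.31
d₂ = d₁ − σ√T = 0.3137 − 0.3637 = -0.0500 ⇒ -0.05
e^(−qT) = e^(−0.058·0.75) = 0.9574;  e^(−rT) = e^(−0.018·0.75) = 0.9866
N(−d₂) = N(0.05) = 0.5199;  N(−d₁) = N(-0.31) = 0.3783
P = 370·0.9866·0.5199 − 400·0.9574·0.3783 = 189.7853 − 144.8738 = 44.9116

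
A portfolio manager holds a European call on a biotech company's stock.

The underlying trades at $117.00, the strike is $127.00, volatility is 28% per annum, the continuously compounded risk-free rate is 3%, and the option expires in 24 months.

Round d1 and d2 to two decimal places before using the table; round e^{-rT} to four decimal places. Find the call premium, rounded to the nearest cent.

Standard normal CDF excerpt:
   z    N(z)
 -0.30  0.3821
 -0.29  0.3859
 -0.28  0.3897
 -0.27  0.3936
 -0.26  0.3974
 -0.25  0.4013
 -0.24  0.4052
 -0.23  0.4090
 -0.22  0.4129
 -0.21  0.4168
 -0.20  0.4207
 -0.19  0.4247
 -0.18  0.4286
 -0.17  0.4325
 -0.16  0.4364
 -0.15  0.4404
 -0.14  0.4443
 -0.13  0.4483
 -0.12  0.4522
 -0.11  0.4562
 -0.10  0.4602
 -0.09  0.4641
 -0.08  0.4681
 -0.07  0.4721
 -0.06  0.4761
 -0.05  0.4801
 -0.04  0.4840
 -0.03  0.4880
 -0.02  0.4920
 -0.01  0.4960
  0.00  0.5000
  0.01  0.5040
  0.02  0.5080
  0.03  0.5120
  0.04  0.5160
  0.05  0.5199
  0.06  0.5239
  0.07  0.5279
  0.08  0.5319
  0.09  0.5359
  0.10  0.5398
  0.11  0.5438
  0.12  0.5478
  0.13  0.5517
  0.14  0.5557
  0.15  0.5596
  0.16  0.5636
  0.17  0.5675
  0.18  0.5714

σ√T = 0.28·√2 = 0.3960
d₁ = [ln(117/127) + (0.03 + 0.28²/2)·2] / 0.3960 = [-0.0820 + 0.1384] / 0.3960 = 0.1424 which rounds to 0.14
d₂ = d₁ − σ√T = 0.1424 − 0.3960 = -0.2536 which rounds to -0.25
e^(−rT) = e^(−0.03·2) = 0.9418
C = 117·N(0.14) − 127·0.9418·N(-0.25) = 117·0.5557 − 127·0.9418·0.4013 = 65.0169 − 47.9989 = 17.0180

$17.02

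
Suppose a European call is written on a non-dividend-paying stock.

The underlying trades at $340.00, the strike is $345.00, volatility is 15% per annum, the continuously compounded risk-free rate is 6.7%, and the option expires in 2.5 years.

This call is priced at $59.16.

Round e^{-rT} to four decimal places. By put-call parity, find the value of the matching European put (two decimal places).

$10.96

e^(−rT) = e^(−0.067·2.5) = 0.8458
Put-call parity: C − P = S − K·e^(−rT) = 340 − 345·0.8458 = 340 − 291.8010 = 48.1990
P = C − (C − P) = 59.16 − (48.1990) = 10.9610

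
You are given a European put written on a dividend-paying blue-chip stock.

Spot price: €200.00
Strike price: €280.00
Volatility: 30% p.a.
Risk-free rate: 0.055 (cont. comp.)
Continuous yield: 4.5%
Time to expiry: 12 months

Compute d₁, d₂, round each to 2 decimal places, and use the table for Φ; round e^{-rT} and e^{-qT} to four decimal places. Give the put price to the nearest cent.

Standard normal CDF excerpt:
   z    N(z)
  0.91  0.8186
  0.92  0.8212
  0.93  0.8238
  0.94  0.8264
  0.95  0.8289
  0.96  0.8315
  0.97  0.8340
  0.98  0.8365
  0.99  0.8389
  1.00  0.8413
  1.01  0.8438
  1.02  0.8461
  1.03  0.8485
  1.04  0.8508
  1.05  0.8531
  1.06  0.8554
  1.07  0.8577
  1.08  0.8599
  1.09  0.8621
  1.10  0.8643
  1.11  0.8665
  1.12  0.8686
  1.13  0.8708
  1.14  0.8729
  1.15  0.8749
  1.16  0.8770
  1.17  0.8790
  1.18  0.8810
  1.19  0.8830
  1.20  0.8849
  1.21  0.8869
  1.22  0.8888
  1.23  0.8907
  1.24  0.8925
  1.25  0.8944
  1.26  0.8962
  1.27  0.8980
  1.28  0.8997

T = 1;  σ√T = 0.3000
d₁ = [ln(200/280) + (0.055 − 0.045 + ½·0.3²)·1] / (σ√T) = (-0.3365 + 0.0550) / 0.3000 = -0.9382 which rounds to -0.94
d₂ = -0.9382 − 0.3000 = -1.2382 which rounds to -1.24
e^(−qT) = e^(−0.045·1) = 0.9560;  e^(−rT) = e^(−0.055·1) = 0.9465
N(−d₂) = N(1.24) = 0.8925;  N(−d₁) = N(0.94) = 0.8264
P = 280·0.9465·0.8925 − 200·0.9560·0.8264 = 236.5303 − 158.0077 = 78.5227

€78.52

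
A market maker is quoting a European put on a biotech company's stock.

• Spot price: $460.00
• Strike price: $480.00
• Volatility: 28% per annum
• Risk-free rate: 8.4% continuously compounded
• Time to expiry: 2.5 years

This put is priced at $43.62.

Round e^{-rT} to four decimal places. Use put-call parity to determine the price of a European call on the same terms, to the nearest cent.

$114.53

e^(−rT) = e^(−0.084·2.5) = 0.8106
Put-call parity: C − P = S − K·e^(−rT) = 460 − 480·0.8106 = 460 − 389.0880 = 70.9120
C = P + (C − P) = 43.62 + (70.9120) = 114.5320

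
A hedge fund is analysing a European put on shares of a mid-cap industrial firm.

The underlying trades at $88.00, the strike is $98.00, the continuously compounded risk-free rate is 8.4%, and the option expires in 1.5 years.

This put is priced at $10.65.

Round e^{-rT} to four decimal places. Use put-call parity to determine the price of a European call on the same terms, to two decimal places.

$12.25

exp(−rT) = exp(−0.084·1.5) = 0.8816
Put-call parity: C − P = S − K·e^(−rT) = 88 − 98·0.8816 = 88 − 86.3968 = 1.6032
C = P + (C − P) = 10.65 + (1.6032) = 12.2532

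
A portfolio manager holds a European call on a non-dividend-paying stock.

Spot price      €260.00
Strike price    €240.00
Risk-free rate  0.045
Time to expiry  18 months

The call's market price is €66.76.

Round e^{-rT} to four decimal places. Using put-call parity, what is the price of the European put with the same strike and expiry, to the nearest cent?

€31.09

exp(−rT) = exp(−0.045·1.5) = 0.9347
Put-call parity: C − P = S − K·e^(−rT) = 260 − 240·0.9347 = 260 − 224.3280 = 35.6720
P = C − (C − P) = 66.76 − (35.6720) = 31.0880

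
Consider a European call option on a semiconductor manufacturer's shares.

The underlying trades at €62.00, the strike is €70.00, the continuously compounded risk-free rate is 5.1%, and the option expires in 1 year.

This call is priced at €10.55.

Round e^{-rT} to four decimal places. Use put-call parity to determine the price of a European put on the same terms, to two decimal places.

€15.07

e^(−rT) = e^(−0.051·1) = 0.9503
Put-call parity: C − P = S − K·e^(−rT) = 62 − 70·0.9503 = 62 − 66.5210 = -4.5210
P = C − (C − P) = 10.55 − (-4.5210) = 15.0710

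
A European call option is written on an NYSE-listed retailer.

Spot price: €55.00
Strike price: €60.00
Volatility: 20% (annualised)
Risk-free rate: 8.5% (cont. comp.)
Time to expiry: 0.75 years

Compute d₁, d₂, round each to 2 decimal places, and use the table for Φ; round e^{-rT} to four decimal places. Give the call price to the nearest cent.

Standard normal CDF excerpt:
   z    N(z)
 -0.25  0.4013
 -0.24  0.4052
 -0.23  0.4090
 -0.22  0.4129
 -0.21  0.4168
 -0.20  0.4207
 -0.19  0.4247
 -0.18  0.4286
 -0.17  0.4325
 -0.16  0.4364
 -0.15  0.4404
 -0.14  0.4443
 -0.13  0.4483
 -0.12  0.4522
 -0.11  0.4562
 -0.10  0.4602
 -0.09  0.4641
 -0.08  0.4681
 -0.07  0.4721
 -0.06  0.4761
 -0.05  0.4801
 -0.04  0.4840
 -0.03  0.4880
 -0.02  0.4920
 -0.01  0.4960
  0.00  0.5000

σ√T = 0.2 × 0.8660 = 0.1732
ln(S/K) + (r + σ²/2)T = ln(55/60) + (0.085 + 0.2²/2)·0.75 = -0.0870 + 0.0788 = -0.0083
d₁ = -0.0083 / 0.1732 = -0.0477 ≈ -0.05
d₂ = d₁ − σ√T = -0.0477 − 0.1732 = -0.2209 ≈ -0.22
exp(−rT) = exp(−0.085·0.75) = 0.9382
N(d₁) = N(-0.05) = 0.4801;  N(d₂) = N(-0.22) = 0.4129
C = 55·0.4801 − 60·0.9382·0.4129 = 26.4055 − 23.2430 = 3.1625

€3.16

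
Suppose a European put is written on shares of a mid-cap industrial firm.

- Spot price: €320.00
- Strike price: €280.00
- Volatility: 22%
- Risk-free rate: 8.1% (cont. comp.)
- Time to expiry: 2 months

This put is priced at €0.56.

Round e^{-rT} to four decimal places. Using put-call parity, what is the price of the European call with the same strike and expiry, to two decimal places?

exp(−rT) = exp(−0.081·0.1667) = 0.9866
Put-call parity: C − P = S − K·e^(−rT) = 320 − 280·0.9866 = 320 − 276.2480 = 43.7520
C = P + (C − P) = 0.56 + (43.7520) = 44.3120

€44.31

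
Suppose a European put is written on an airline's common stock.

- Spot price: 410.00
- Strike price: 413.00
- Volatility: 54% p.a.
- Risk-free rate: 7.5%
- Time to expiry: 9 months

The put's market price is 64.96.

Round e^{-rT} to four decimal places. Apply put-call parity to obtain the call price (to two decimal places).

e^(−rT) = e^(−0.075·0.75) = 0.9453
Put-call parity: C − P = S − K·e^(−rT) = 410 − 413·0.9453 = 410 − 390.4089 = 19.5911
C = P + (C − P) = 64.96 + (19.5911) = 84.5511

84.55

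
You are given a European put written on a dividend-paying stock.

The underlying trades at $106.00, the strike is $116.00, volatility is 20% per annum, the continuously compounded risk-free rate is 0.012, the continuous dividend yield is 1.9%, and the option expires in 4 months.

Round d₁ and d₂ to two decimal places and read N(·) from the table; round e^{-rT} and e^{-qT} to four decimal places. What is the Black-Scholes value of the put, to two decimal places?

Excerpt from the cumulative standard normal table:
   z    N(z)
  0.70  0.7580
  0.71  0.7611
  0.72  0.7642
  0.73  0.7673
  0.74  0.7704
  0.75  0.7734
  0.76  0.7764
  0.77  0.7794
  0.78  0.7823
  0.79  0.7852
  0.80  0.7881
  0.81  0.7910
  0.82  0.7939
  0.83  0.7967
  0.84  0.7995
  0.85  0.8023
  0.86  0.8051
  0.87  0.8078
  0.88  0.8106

σ√T = 0.2·√0.3333 = 0.1155
d₁ = [ln(106/116) + (0.012 − 0.019 + 0.2²/2)·0.3333] / 0.1155 = [-0.0902 + 0.0043] / 0.1155 = -0.7432 ≈ -0.74
d₂ = d₁ − σ√T = -0.7432 − 0.1155 = -0.8587 ≈ -0.86
exp(−qT) = exp(−0.019·0.3333) = 0.9937;  exp(−rT) = exp(−0.012·0.3333) = 0.9960
P = 116·0.9960·N(0.86) − 106·0.9937·N(0.74) = 116·0.9960·0.8051 − 106·0.9937·0.7704 = 93.0180 − 81.1479 = 11.8701

$11.87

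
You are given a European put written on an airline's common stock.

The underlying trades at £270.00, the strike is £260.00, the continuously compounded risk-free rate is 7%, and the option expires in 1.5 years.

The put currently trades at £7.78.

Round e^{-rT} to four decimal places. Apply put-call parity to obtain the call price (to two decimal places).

e^(−rT) = e^(−0.07·1.5) = 0.9003
Put-call parity: C − P = S − K·e^(−rT) = 270 − 260·0.9003 = 270 − 234.0780 = 35.9220
C = P + (C − P) = 7.78 + (35.9220) = 43.7020

£43.70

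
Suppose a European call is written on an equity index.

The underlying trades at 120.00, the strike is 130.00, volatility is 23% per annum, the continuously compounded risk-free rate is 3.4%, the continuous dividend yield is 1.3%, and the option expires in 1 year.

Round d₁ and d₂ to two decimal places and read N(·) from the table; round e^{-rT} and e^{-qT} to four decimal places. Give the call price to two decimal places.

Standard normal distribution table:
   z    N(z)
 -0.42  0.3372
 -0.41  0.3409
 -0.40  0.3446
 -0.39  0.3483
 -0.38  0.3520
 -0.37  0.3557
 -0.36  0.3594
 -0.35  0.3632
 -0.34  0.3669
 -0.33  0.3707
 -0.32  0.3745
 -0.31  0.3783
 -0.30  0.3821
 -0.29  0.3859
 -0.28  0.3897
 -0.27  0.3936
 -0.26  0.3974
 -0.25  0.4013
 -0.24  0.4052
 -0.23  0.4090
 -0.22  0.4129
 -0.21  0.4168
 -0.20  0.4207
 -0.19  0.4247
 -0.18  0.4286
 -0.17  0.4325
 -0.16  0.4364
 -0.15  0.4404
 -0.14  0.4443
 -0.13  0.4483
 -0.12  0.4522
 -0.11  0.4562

σ√T = 0.23·√1 = 0.2300
d₁ = [ln(120/130) + (0.034 − 0.013 + ½·0.23²)·1] / (σ√T) = (-0.0800 + 0.0475) / 0.2300 = -0.1417 ≈ -0.14
d₂ = -0.1417 − 0.2300 = -0.3717 ≈ -0.37
e^(−qT) = e^(−0.013·1) = 0.9871;  e^(−rT) = e^(−0.034·1) = 0.9666
N(d₁) = N(-0.14) = 0.4443;  N(d₂) = N(-0.37) = 0.3557
C = 120·0.9871·0.4443 − 130·0.9666·0.3557 = 52.6282 − 44.6966 = 7.9317

7.93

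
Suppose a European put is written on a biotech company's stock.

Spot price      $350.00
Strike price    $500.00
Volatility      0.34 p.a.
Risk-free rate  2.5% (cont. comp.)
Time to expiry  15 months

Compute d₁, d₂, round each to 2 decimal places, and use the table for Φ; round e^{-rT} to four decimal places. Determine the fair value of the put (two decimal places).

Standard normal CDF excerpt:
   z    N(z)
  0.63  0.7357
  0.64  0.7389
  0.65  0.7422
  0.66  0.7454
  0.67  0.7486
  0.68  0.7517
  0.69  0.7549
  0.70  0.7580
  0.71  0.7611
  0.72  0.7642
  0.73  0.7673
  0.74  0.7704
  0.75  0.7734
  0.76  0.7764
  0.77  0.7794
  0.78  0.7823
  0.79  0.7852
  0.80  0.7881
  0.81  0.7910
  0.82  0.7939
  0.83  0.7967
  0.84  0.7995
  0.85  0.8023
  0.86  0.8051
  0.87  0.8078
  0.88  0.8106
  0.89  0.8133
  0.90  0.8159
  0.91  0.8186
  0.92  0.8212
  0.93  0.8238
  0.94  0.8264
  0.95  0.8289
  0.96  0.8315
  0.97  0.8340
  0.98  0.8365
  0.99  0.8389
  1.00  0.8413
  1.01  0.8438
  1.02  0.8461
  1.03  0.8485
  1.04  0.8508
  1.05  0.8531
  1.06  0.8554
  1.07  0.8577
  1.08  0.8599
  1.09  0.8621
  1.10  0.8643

$151.40

T = 1.25;  σ√T = 0.3801
d₁ = [ln(350/500) + (0.025 + 0.34²/2)·1.25] / 0.3801 = [-0.3567 + 0.1035] / 0.3801 = -0.6660 which rounds to -0.67
d₂ = d₁ − σ√T = -0.6660 − 0.3801 = -1.0462 which rounds to -1.05
e^(−rT) = e^(−0.025·1.25) = 0.9692
P = 500·0.9692·N(1.05) − 350·N(0.67) = 500·0.9692·0.8531 − 350·0.7486 = 413.4123 − 262.0100 = 151.4023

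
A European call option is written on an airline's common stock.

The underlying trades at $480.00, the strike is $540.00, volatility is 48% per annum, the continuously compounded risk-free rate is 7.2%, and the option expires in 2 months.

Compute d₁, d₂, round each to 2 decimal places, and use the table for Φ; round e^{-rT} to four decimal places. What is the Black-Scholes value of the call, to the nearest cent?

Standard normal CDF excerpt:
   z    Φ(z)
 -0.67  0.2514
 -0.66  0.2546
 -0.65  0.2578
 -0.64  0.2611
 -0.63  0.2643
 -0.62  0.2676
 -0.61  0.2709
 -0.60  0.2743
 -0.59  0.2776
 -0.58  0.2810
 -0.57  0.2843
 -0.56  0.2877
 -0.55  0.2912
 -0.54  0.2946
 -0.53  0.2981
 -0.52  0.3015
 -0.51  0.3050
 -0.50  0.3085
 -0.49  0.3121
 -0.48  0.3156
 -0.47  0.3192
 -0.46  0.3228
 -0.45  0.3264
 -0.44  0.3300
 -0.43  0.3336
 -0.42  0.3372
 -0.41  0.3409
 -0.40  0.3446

$19.08

σ√T = 0.48·√0.1667 = 0.1960
d₁ = [ln(480/540) + (0.072 + 0.48²/2)·0.1667] / 0.1960 = [-0.1178 + 0.0312] / 0.1960 = -0.4418 which rounds to -0.44
d₂ = d₁ − σ√T = -0.4418 − 0.1960 = -0.6378 which rounds to -0.64
e^(−rT) = e^(−0.072·0.1667) = 0.9881
C = 480·N(-0.44) − 540·0.9881·N(-0.64) = 480·0.3300 − 540·0.9881·0.2611 = 158.4000 − 139.3162 = 19.0838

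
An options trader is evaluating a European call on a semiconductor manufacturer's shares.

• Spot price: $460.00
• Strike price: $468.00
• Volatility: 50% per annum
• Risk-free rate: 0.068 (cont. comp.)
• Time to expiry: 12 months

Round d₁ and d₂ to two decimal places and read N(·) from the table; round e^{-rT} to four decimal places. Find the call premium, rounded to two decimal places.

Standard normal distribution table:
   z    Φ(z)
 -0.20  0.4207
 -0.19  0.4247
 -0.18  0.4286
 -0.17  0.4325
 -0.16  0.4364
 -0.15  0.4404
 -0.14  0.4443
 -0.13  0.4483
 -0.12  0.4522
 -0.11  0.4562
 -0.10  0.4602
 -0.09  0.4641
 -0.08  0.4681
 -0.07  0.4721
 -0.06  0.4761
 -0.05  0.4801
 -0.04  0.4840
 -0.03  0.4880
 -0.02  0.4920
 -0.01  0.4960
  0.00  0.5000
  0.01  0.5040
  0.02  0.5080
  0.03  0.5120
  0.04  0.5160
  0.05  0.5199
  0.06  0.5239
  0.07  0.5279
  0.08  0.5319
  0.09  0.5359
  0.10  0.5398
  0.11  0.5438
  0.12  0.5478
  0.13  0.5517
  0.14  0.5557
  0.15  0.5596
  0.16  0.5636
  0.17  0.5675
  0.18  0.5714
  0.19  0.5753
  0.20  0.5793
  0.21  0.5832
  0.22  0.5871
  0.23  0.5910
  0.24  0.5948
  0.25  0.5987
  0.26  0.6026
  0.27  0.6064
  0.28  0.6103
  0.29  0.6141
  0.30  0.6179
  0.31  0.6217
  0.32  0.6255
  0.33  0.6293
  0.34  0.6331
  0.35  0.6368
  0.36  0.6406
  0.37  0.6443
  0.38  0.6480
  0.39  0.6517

$100.36

T = 1;  σ√T = 0.5000
d₁ = [ln(460/468) + (0.068 + 0.5²/2)·1] / 0.5000 = [-0.0172 + 0.1930] / 0.5000 = 0.3515 → 0.35
d₂ = d₁ − σ√T = 0.3515 − 0.5000 = -0.1485 → -0.15
e^(−rT) = e^(−0.068·1) = 0.9343
N(d₁) = N(0.35) = 0.6368;  N(d₂) = N(-0.15) = 0.4404
C = 460·0.6368 − 468·0.9343·0.4404 = 292.9280 − 192.5660 = 100.3620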